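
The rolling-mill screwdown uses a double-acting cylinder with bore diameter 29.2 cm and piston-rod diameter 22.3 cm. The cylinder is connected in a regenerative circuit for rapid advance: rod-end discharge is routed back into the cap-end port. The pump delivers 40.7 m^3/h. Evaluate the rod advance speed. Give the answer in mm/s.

v ≈ 289 mm/s

In regeneration the rod-end outflow joins the pump flow into the cap end, so the net volume the pump must supply per unit advance equals the rod cross-section area.
Rod cross-section A_rod = π/4 × (22.3 cm)² = 390.6 cm^2
v = Q_pump / A_rod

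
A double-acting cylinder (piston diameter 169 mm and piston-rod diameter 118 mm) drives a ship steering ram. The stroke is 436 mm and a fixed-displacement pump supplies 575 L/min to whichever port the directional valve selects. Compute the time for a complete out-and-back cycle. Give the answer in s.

t ≈ 1.54 s

Cap-side area A_cap = π/4 × (169 mm)² = 22430 mm^2
Rod-side annular area A_ann = π/4 × (169² − 118²) = 11500 mm^2
t_ext = A_cap·L/Q = 1.021 s
t_ret = A_ann·L/Q = 0.5230 s
t_cycle = t_ext + t_ret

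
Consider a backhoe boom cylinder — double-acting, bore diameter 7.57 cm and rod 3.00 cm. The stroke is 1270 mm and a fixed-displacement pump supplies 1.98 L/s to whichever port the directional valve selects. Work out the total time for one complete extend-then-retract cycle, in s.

Cap-side area A_cap = π/4 × (7.57 cm)² = 45.01 cm^2
Rod-side annular area A_ann = π/4 × (7.57² − 3.00²) = 37.94 cm^2
t_ext = A_cap·L/Q = 2.887 s
t_ret = A_ann·L/Q = 2.433 s
t_cycle = t_ext + t_ret

t ≈ 5.32 s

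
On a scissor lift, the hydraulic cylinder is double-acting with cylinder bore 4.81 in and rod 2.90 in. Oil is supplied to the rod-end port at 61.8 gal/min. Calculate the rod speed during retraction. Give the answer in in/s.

Rod-side annular area A_ann = π/4 × (4.81² − 2.90²) = 11.57 in^2
Flow into the rod-end port fills the annular volume.
v = Q / A

v ≈ 20.6 in/s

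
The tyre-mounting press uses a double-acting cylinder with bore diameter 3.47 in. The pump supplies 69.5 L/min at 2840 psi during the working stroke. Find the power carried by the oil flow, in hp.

Hydraulic power = P × Q

W ≈ 30.4 hp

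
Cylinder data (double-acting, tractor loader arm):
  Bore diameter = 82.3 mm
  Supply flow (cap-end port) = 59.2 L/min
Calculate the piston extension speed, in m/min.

Cap-side area A_cap = π/4 × (82.3 mm)² = 5320 mm^2
v = Q / A

v ≈ 11.1 m/min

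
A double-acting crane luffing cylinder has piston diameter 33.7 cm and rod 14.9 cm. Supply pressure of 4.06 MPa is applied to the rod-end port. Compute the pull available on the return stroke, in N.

F ≈ 2.91e5 N

Rod-side annular area A_ann = π/4 × (33.7² − 14.9²) = 717.6 cm^2
On retraction the pressure acts on the annular area (bore minus rod).
F = P × A_ann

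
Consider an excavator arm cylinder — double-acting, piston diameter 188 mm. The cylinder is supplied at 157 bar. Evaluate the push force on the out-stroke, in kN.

F ≈ 436 kN

Cap-side area A_cap = π/4 × (188 mm)² = 27760 mm^2
F = P × A_cap = 157 bar × A_cap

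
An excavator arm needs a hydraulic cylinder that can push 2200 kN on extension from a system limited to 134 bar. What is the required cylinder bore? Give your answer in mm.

Extension force acts on the full piston face: F = P × (π/4)D².
D = √(4F / (πP)) = √(4 × 2200 kN / (π × 134 bar))

D ≈ 457 mm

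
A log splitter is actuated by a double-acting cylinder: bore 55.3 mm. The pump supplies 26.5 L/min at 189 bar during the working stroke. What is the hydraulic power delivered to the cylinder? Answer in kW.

W ≈ 8.35 kW

Hydraulic power = P × Q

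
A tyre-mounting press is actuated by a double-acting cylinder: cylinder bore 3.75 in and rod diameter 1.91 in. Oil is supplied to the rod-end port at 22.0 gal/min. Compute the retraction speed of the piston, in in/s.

v ≈ 10.4 in/s

Rod-side annular area A_ann = π/4 × (3.75² − 1.91²) = 8.179 in^2
Flow into the rod-end port fills the annular volume.
v = Q / A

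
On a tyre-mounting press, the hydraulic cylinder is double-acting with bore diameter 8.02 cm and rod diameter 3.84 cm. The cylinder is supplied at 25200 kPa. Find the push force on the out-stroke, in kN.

F ≈ 127 kN

Cap-side area A_cap = π/4 × (8.02 cm)² = 50.52 cm^2
F = P × A_cap = 25200 kPa × A_cap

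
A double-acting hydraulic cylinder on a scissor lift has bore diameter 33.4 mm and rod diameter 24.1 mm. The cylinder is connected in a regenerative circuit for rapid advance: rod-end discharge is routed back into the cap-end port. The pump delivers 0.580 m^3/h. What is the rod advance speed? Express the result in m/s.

v ≈ 0.353 m/s

In regeneration the rod-end outflow joins the pump flow into the cap end, so the net volume the pump must supply per unit advance equals the rod cross-section area.
Rod cross-section A_rod = π/4 × (24.1 mm)² = 456.2 mm^2
v = Q_pump / A_rod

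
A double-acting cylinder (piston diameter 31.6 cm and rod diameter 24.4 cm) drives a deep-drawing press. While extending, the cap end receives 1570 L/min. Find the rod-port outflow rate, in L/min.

Cap-side area A_cap = π/4 × (31.6 cm)² = 784.3 cm^2
Rod-side annular area A_ann = π/4 × (31.6² − 24.4²) = 316.7 cm^2
Piston speed v = Q_in/A_cap; rod-end outflow Q_out = v × A_ann = Q_in × A_ann/A_cap.

Q_out ≈ 634 L/min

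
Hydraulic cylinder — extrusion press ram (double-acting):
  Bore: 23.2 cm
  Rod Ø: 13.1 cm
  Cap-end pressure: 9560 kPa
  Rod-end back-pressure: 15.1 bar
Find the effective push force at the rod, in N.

F ≈ 3.61e5 N

Cap-side area A_cap = π/4 × (23.2 cm)² = 422.7 cm^2
Rod-side annular area A_ann = π/4 × (23.2² − 13.1²) = 288.0 cm^2
Net thrust = P_cap·A_cap − P_rod·A_ann = 4.041e5 N − 43480 N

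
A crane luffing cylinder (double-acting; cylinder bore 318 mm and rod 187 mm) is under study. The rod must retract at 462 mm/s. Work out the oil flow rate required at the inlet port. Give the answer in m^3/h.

Rod-side annular area A_ann = π/4 × (318² − 187²) = 51960 mm^2
Q = A × v

Q ≈ 86.4 m^3/h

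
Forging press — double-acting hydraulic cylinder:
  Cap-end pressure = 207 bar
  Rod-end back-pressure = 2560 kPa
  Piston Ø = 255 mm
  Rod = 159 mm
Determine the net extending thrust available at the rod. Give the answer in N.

Cap-side area A_cap = π/4 × (255 mm)² = 51070 mm^2
Rod-side annular area A_ann = π/4 × (255² − 159²) = 31210 mm^2
Net thrust = P_cap·A_cap − P_rod·A_ann = 1.057e6 N − 79910 N

F ≈ 9.77e5 N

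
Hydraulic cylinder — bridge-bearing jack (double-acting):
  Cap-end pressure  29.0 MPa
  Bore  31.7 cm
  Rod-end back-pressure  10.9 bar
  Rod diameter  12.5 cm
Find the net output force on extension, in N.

Cap-side area A_cap = π/4 × (31.7 cm)² = 789.2 cm^2
Rod-side annular area A_ann = π/4 × (31.7² − 12.5²) = 666.5 cm^2
Net thrust = P_cap·A_cap − P_rod·A_ann = 2.289e6 N − 72650 N

F ≈ 2.22e6 N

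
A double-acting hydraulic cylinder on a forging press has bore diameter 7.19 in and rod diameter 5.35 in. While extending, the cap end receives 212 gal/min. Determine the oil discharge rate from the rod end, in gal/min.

Q_out ≈ 94.6 gal/min

Cap-side area A_cap = π/4 × (7.19 in)² = 40.60 in^2
Rod-side annular area A_ann = π/4 × (7.19² − 5.35²) = 18.12 in^2
Piston speed v = Q_in/A_cap; rod-end outflow Q_out = v × A_ann = Q_in × A_ann/A_cap.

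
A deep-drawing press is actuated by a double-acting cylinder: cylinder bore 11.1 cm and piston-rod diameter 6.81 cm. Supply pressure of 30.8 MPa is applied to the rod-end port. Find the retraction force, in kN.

F ≈ 186 kN

Rod-side annular area A_ann = π/4 × (11.1² − 6.81²) = 60.35 cm^2
On retraction the pressure acts on the annular area (bore minus rod).
F = P × A_ann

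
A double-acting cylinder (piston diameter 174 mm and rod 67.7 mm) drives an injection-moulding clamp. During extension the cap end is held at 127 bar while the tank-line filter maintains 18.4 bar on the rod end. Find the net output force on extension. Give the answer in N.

Cap-side area A_cap = π/4 × (174 mm)² = 23780 mm^2
Rod-side annular area A_ann = π/4 × (174² − 67.7²) = 20180 mm^2
Net thrust = P_cap·A_cap − P_rod·A_ann = 3.020e5 N − 37130 N

F ≈ 2.65e5 N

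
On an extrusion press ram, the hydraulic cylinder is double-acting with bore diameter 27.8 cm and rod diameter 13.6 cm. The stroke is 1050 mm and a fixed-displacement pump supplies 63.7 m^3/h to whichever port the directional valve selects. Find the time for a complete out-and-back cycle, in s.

Cap-side area A_cap = π/4 × (27.8 cm)² = 607.0 cm^2
Rod-side annular area A_ann = π/4 × (27.8² − 13.6²) = 461.7 cm^2
t_ext = A_cap·L/Q = 3.602 s
t_ret = A_ann·L/Q = 2.740 s
t_cycle = t_ext + t_ret

t ≈ 6.34 s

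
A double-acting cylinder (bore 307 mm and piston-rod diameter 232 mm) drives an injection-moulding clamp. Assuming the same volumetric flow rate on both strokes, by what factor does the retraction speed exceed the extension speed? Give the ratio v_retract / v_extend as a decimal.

Cap-side area A_cap = π/4 × (307 mm)² = 74020 mm^2
Rod-side annular area A_ann = π/4 × (307² − 232²) = 31750 mm^2
For equal Q, v ∝ 1/A, so v_ret/v_ext = A_cap/A_ann.

v_ret/v_ext ≈ 2.33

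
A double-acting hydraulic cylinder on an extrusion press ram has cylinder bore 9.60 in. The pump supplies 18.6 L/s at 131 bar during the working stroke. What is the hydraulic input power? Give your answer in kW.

W ≈ 244 kW

Hydraulic power = P × Q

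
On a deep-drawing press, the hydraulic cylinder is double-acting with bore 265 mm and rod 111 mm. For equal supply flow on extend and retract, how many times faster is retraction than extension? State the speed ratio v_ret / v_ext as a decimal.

Cap-side area A_cap = π/4 × (265 mm)² = 55150 mm^2
Rod-side annular area A_ann = π/4 × (265² − 111²) = 45480 mm^2
For equal Q, v ∝ 1/A, so v_ret/v_ext = A_cap/A_ann.

v_ret/v_ext ≈ 1.21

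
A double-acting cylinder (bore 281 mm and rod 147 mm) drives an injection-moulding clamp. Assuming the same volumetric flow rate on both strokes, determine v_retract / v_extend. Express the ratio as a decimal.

Cap-side area A_cap = π/4 × (281 mm)² = 62020 mm^2
Rod-side annular area A_ann = π/4 × (281² − 147²) = 45040 mm^2
For equal Q, v ∝ 1/A, so v_ret/v_ext = A_cap/A_ann.

v_ret/v_ext ≈ 1.38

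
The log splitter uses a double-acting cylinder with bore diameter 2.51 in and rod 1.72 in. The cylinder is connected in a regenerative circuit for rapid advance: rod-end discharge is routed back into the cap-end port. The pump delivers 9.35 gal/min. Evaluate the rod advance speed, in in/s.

In regeneration the rod-end outflow joins the pump flow into the cap end, so the net volume the pump must supply per unit advance equals the rod cross-section area.
Rod cross-section A_rod = π/4 × (1.72 in)² = 2.324 in^2
v = Q_pump / A_rod

v ≈ 15.5 in/s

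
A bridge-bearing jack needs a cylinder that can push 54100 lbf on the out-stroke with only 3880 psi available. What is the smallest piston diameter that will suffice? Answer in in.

Extension force acts on the full piston face: F = P × (π/4)D².
D = √(4F / (πP)) = √(4 × 54100 lbf / (π × 3880 psi))

D ≈ 4.21 in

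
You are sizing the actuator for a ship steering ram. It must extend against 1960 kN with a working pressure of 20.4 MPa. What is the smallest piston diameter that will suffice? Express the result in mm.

Extension force acts on the full piston face: F = P × (π/4)D².
D = √(4F / (πP)) = √(4 × 1960 kN / (π × 20.4 MPa))

D ≈ 350 mm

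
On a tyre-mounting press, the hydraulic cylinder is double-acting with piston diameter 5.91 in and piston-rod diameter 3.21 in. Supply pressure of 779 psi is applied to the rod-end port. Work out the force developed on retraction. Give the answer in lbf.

Rod-side annular area A_ann = π/4 × (5.91² − 3.21²) = 19.34 in^2
On retraction the pressure acts on the annular area (bore minus rod).
F = P × A_ann

F ≈ 15100 lbf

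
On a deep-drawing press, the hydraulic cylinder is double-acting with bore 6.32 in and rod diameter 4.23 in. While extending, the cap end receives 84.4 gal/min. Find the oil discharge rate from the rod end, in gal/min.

Q_out ≈ 46.6 gal/min

Cap-side area A_cap = π/4 × (6.32 in)² = 31.37 in^2
Rod-side annular area A_ann = π/4 × (6.32² − 4.23²) = 17.32 in^2
Piston speed v = Q_in/A_cap; rod-end outflow Q_out = v × A_ann = Q_in × A_ann/A_cap.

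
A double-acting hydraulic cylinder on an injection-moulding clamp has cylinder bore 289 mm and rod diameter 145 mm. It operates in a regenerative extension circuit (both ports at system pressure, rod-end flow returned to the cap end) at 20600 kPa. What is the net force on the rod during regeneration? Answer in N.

F ≈ 3.40e5 N

With equal pressure on both faces, forces on the annular region cancel; the net push is pressure × rod cross-section.
Rod cross-section A_rod = π/4 × (145 mm)² = 16510 mm^2
F = P × A_rod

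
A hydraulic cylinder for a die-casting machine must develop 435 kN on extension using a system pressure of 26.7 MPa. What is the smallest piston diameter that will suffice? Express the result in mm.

Extension force acts on the full piston face: F = P × (π/4)D².
D = √(4F / (πP)) = √(4 × 435 kN / (π × 26.7 MPa))

D ≈ 144 mm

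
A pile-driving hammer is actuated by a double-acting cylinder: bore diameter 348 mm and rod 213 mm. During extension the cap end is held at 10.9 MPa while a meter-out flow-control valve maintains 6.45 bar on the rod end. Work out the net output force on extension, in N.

F ≈ 9.98e5 N

Cap-side area A_cap = π/4 × (348 mm)² = 95110 mm^2
Rod-side annular area A_ann = π/4 × (348² − 213²) = 59480 mm^2
Net thrust = P_cap·A_cap − P_rod·A_ann = 1.037e6 N − 38370 N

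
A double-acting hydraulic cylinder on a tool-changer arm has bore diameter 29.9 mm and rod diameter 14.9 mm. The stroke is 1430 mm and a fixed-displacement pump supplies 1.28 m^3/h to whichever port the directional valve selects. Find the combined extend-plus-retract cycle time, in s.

t ≈ 4.95 s

Cap-side area A_cap = π/4 × (29.9 mm)² = 702.2 mm^2
Rod-side annular area A_ann = π/4 × (29.9² − 14.9²) = 527.8 mm^2
t_ext = A_cap·L/Q = 2.824 s
t_ret = A_ann·L/Q = 2.123 s
t_cycle = t_ext + t_ret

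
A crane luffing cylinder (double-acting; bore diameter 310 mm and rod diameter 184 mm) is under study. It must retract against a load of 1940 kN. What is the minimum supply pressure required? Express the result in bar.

Rod-side annular area A_ann = π/4 × (310² − 184²) = 48890 mm^2
Retraction: pressure acts on the annular area.
P = F / A = 1940 kN / A

P ≈ 397 bar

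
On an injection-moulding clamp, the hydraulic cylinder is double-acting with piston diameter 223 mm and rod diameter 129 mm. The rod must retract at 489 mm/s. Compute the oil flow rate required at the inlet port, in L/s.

Q ≈ 12.7 L/s

Rod-side annular area A_ann = π/4 × (223² − 129²) = 25990 mm^2
Q = A × v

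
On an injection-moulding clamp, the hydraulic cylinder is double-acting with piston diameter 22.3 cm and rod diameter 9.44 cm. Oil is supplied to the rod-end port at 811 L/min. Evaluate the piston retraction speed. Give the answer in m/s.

Rod-side annular area A_ann = π/4 × (22.3² − 9.44²) = 320.6 cm^2
Flow into the rod-end port fills the annular volume.
v = Q / A

v ≈ 0.422 m/s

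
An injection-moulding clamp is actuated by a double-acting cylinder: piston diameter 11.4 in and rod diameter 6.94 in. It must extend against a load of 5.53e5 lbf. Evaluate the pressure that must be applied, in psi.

P ≈ 5420 psi

Cap-side area A_cap = π/4 × (11.4 in)² = 102.1 in^2
P = F / A = 5.53e5 lbf / A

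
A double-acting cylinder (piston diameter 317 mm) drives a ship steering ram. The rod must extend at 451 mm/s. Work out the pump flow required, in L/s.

Q ≈ 35.6 L/s

Cap-side area A_cap = π/4 × (317 mm)² = 78920 mm^2
Q = A × v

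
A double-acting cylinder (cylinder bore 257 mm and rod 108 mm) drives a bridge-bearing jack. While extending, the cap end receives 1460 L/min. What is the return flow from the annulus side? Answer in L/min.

Q_out ≈ 1200 L/min

Cap-side area A_cap = π/4 × (257 mm)² = 51870 mm^2
Rod-side annular area A_ann = π/4 × (257² − 108²) = 42710 mm^2
Piston speed v = Q_in/A_cap; rod-end outflow Q_out = v × A_ann = Q_in × A_ann/A_cap.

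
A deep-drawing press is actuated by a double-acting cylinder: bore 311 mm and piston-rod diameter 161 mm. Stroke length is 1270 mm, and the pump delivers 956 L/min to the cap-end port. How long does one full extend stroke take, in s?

t ≈ 6.05 s

Cap-side area A_cap = π/4 × (311 mm)² = 75960 mm^2
Swept volume V = A × L; t = V / Q = A·L / Q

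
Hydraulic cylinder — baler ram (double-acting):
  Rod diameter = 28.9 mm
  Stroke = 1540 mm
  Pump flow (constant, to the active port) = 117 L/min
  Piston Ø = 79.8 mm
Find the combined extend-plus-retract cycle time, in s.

t ≈ 7.38 s

Cap-side area A_cap = π/4 × (79.8 mm)² = 5001 mm^2
Rod-side annular area A_ann = π/4 × (79.8² − 28.9²) = 4345 mm^2
t_ext = A_cap·L/Q = 3.950 s
t_ret = A_ann·L/Q = 3.432 s
t_cycle = t_ext + t_ret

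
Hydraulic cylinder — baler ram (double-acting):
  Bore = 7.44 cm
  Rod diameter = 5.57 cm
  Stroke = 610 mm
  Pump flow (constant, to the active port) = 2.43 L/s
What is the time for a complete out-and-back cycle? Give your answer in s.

t ≈ 1.57 s

Cap-side area A_cap = π/4 × (7.44 cm)² = 43.47 cm^2
Rod-side annular area A_ann = π/4 × (7.44² − 5.57²) = 19.11 cm^2
t_ext = A_cap·L/Q = 1.091 s
t_ret = A_ann·L/Q = 0.4797 s
t_cycle = t_ext + t_ret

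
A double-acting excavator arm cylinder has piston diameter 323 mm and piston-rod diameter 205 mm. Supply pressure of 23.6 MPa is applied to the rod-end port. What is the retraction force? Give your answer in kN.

F ≈ 1150 kN

Rod-side annular area A_ann = π/4 × (323² − 205²) = 48930 mm^2
On retraction the pressure acts on the annular area (bore minus rod).
F = P × A_ann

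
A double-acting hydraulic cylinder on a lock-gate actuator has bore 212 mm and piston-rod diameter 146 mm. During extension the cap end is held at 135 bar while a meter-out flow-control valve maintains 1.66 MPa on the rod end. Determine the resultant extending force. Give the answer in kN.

F ≈ 446 kN

Cap-side area A_cap = π/4 × (212 mm)² = 35300 mm^2
Rod-side annular area A_ann = π/4 × (212² − 146²) = 18560 mm^2
Net thrust = P_cap·A_cap − P_rod·A_ann = 476.5 kN − 30.81 kN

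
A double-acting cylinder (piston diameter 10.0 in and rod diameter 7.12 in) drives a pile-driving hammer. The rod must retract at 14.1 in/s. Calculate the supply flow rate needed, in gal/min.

Rod-side annular area A_ann = π/4 × (10.0² − 7.12²) = 38.72 in^2
Q = A × v

Q ≈ 142 gal/min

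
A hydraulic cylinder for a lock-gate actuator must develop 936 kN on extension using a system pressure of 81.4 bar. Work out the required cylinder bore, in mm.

D ≈ 383 mm

Extension force acts on the full piston face: F = P × (π/4)D².
D = √(4F / (πP)) = √(4 × 936 kN / (π × 81.4 bar))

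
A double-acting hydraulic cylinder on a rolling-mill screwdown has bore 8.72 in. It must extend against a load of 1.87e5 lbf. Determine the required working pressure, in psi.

P ≈ 3130 psi

Cap-side area A_cap = π/4 × (8.72 in)² = 59.72 in^2
P = F / A = 1.87e5 lbf / A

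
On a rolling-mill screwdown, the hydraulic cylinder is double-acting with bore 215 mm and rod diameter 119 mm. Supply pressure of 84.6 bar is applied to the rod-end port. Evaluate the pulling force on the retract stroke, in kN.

F ≈ 213 kN

Rod-side annular area A_ann = π/4 × (215² − 119²) = 25180 mm^2
On retraction the pressure acts on the annular area (bore minus rod).
F = P × A_ann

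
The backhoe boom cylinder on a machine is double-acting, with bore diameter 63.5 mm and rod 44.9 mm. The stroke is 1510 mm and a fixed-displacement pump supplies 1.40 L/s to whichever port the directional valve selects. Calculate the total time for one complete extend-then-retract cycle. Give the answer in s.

t ≈ 5.12 s

Cap-side area A_cap = π/4 × (63.5 mm)² = 3167 mm^2
Rod-side annular area A_ann = π/4 × (63.5² − 44.9²) = 1584 mm^2
t_ext = A_cap·L/Q = 3.416 s
t_ret = A_ann·L/Q = 1.708 s
t_cycle = t_ext + t_ret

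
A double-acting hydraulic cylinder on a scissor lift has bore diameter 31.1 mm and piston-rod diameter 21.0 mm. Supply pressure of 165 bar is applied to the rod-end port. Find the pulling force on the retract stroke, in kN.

Rod-side annular area A_ann = π/4 × (31.1² − 21.0²) = 413.3 mm^2
On retraction the pressure acts on the annular area (bore minus rod).
F = P × A_ann

F ≈ 6.82 kN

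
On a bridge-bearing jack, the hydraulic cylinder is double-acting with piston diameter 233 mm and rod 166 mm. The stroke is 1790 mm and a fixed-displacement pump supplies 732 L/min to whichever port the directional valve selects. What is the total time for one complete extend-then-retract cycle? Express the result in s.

t ≈ 9.34 s

Cap-side area A_cap = π/4 × (233 mm)² = 42640 mm^2
Rod-side annular area A_ann = π/4 × (233² − 166²) = 21000 mm^2
t_ext = A_cap·L/Q = 6.256 s
t_ret = A_ann·L/Q = 3.081 s
t_cycle = t_ext + t_ret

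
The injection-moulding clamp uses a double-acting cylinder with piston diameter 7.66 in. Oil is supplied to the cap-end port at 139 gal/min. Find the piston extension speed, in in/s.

v ≈ 11.6 in/s

Cap-side area A_cap = π/4 × (7.66 in)² = 46.08 in^2
v = Q / A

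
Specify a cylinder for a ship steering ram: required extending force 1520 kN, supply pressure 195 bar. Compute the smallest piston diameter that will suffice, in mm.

Extension force acts on the full piston face: F = P × (π/4)D².
D = √(4F / (πP)) = √(4 × 1520 kN / (π × 195 bar))

D ≈ 315 mm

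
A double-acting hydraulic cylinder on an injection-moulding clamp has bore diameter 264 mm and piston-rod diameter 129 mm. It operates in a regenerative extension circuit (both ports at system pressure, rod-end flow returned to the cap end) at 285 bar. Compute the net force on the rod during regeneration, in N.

With equal pressure on both faces, forces on the annular region cancel; the net push is pressure × rod cross-section.
Rod cross-section A_rod = π/4 × (129 mm)² = 13070 mm^2
F = P × A_rod

F ≈ 3.72e5 N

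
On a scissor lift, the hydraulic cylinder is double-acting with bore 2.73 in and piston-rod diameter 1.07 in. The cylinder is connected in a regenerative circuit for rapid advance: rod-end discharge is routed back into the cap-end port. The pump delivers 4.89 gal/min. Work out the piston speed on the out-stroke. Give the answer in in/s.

In regeneration the rod-end outflow joins the pump flow into the cap end, so the net volume the pump must supply per unit advance equals the rod cross-section area.
Rod cross-section A_rod = π/4 × (1.07 in)² = 0.8992 in^2
v = Q_pump / A_rod

v ≈ 20.9 in/s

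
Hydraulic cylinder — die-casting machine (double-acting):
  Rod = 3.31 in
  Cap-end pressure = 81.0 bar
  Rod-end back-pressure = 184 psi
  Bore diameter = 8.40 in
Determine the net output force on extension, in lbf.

Cap-side area A_cap = π/4 × (8.40 in)² = 55.42 in^2
Rod-side annular area A_ann = π/4 × (8.40² − 3.31²) = 46.81 in^2
Net thrust = P_cap·A_cap − P_rod·A_ann = 65110 lbf − 8614 lbf

F ≈ 56500 lbf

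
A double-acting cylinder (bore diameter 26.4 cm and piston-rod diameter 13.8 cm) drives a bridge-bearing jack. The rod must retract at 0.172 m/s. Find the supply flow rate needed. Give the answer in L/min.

Q ≈ 411 L/min

Rod-side annular area A_ann = π/4 × (26.4² − 13.8²) = 397.8 cm^2
Q = A × v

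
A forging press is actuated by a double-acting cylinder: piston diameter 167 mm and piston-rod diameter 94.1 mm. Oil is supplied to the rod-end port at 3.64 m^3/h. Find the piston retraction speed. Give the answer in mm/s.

Rod-side annular area A_ann = π/4 × (167² − 94.1²) = 14950 mm^2
Flow into the rod-end port fills the annular volume.
v = Q / A

v ≈ 67.6 mm/s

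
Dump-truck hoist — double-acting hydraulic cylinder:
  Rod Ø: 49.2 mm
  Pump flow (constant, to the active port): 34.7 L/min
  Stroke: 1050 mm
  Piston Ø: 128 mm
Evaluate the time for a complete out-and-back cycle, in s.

t ≈ 43.3 s

Cap-side area A_cap = π/4 × (128 mm)² = 12870 mm^2
Rod-side annular area A_ann = π/4 × (128² − 49.2²) = 10970 mm^2
t_ext = A_cap·L/Q = 23.36 s
t_ret = A_ann·L/Q = 19.91 s
t_cycle = t_ext + t_ret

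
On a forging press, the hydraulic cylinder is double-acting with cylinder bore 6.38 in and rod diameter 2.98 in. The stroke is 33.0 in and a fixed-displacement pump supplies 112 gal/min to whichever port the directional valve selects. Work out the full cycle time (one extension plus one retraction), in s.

t ≈ 4.36 s

Cap-side area A_cap = π/4 × (6.38 in)² = 31.97 in^2
Rod-side annular area A_ann = π/4 × (6.38² − 2.98²) = 24.99 in^2
t_ext = A_cap·L/Q = 2.447 s
t_ret = A_ann·L/Q = 1.913 s
t_cycle = t_ext + t_ret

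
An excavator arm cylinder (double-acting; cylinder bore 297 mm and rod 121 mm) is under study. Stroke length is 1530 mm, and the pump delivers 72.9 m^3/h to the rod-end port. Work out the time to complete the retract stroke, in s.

Rod-side annular area A_ann = π/4 × (297² − 121²) = 57780 mm^2
Swept volume V = A × L; t = V / Q = A·L / Q

t ≈ 4.37 s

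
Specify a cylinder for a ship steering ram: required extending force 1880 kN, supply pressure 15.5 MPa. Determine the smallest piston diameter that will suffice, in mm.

D ≈ 393 mm

Extension force acts on the full piston face: F = P × (π/4)D².
D = √(4F / (πP)) = √(4 × 1880 kN / (π × 15.5 MPa))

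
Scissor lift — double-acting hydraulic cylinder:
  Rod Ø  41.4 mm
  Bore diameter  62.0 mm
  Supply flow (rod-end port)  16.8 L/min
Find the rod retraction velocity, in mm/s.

v ≈ 167 mm/s

Rod-side annular area A_ann = π/4 × (62.0² − 41.4²) = 1673 mm^2
Flow into the rod-end port fills the annular volume.
v = Q / A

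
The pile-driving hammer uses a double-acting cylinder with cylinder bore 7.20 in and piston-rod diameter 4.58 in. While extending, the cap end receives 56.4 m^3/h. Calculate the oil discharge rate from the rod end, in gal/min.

Q_out ≈ 148 gal/min

Cap-side area A_cap = π/4 × (7.20 in)² = 40.72 in^2
Rod-side annular area A_ann = π/4 × (7.20² − 4.58²) = 24.24 in^2
Piston speed v = Q_in/A_cap; rod-end outflow Q_out = v × A_ann = Q_in × A_ann/A_cap.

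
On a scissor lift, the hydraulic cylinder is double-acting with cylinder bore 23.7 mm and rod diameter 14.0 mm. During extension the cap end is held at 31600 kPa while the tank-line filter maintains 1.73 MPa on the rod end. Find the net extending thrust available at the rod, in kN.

F ≈ 13.4 kN

Cap-side area A_cap = π/4 × (23.7 mm)² = 441.2 mm^2
Rod-side annular area A_ann = π/4 × (23.7² − 14.0²) = 287.2 mm^2
Net thrust = P_cap·A_cap − P_rod·A_ann = 13.94 kN − 0.4969 kN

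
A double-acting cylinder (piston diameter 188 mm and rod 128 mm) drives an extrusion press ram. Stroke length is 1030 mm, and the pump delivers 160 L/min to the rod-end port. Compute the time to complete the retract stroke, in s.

t ≈ 5.75 s

Rod-side annular area A_ann = π/4 × (188² − 128²) = 14890 mm^2
Swept volume V = A × L; t = V / Q = A·L / Q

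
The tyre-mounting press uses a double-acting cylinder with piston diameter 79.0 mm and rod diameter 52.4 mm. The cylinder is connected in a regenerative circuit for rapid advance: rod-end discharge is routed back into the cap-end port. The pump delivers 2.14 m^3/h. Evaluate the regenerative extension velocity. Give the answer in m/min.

In regeneration the rod-end outflow joins the pump flow into the cap end, so the net volume the pump must supply per unit advance equals the rod cross-section area.
Rod cross-section A_rod = π/4 × (52.4 mm)² = 2157 mm^2
v = Q_pump / A_rod

v ≈ 16.5 m/min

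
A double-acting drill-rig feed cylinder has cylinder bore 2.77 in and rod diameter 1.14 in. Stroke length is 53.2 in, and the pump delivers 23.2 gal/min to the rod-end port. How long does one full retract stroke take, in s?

t ≈ 2.98 s

Rod-side annular area A_ann = π/4 × (2.77² − 1.14²) = 5.006 in^2
Swept volume V = A × L; t = V / Q = A·L / Q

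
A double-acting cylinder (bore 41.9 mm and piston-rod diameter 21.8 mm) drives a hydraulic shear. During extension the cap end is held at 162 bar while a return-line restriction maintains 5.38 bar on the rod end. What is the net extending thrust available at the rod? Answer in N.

Cap-side area A_cap = π/4 × (41.9 mm)² = 1379 mm^2
Rod-side annular area A_ann = π/4 × (41.9² − 21.8²) = 1006 mm^2
Net thrust = P_cap·A_cap − P_rod·A_ann = 22340 N − 541.0 N

F ≈ 21800 N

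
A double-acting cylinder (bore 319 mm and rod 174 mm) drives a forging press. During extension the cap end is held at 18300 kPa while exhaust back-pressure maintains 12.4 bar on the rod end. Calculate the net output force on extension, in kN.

F ≈ 1390 kN

Cap-side area A_cap = π/4 × (319 mm)² = 79920 mm^2
Rod-side annular area A_ann = π/4 × (319² − 174²) = 56140 mm^2
Net thrust = P_cap·A_cap − P_rod·A_ann = 1463 kN − 69.62 kN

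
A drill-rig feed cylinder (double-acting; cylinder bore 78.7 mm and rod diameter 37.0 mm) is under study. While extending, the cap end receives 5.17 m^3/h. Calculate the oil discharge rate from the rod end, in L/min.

Q_out ≈ 67.1 L/min

Cap-side area A_cap = π/4 × (78.7 mm)² = 4865 mm^2
Rod-side annular area A_ann = π/4 × (78.7² − 37.0²) = 3789 mm^2
Piston speed v = Q_in/A_cap; rod-end outflow Q_out = v × A_ann = Q_in × A_ann/A_cap.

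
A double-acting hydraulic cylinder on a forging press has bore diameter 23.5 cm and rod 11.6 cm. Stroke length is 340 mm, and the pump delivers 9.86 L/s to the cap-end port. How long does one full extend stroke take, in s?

t ≈ 1.50 s

Cap-side area A_cap = π/4 × (23.5 cm)² = 433.7 cm^2
Swept volume V = A × L; t = V / Q = A·L / Q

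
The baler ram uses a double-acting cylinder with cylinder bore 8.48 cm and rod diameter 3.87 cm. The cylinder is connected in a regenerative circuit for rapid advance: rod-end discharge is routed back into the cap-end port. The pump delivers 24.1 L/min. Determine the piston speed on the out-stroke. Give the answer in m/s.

In regeneration the rod-end outflow joins the pump flow into the cap end, so the net volume the pump must supply per unit advance equals the rod cross-section area.
Rod cross-section A_rod = π/4 × (3.87 cm)² = 11.76 cm^2
v = Q_pump / A_rod

v ≈ 0.341 m/s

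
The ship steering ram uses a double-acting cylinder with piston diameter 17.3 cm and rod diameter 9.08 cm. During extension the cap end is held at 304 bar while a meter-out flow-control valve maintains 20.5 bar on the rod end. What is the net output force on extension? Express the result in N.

Cap-side area A_cap = π/4 × (17.3 cm)² = 235.1 cm^2
Rod-side annular area A_ann = π/4 × (17.3² − 9.08²) = 170.3 cm^2
Net thrust = P_cap·A_cap − P_rod·A_ann = 7.146e5 N − 34910 N

F ≈ 6.80e5 N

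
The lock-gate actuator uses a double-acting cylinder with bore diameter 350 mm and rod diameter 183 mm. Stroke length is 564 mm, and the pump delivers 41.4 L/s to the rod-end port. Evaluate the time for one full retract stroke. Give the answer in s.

Rod-side annular area A_ann = π/4 × (350² − 183²) = 69910 mm^2
Swept volume V = A × L; t = V / Q = A·L / Q

t ≈ 0.952 s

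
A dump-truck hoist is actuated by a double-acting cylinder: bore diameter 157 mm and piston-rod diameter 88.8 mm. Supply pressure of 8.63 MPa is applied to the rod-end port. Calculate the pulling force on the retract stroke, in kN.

F ≈ 114 kN

Rod-side annular area A_ann = π/4 × (157² − 88.8²) = 13170 mm^2
On retraction the pressure acts on the annular area (bore minus rod).
F = P × A_ann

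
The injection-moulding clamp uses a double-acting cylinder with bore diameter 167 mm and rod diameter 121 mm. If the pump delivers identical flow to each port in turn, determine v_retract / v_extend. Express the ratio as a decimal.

v_ret/v_ext ≈ 2.11

Cap-side area A_cap = π/4 × (167 mm)² = 21900 mm^2
Rod-side annular area A_ann = π/4 × (167² − 121²) = 10400 mm^2
For equal Q, v ∝ 1/A, so v_ret/v_ext = A_cap/A_ann.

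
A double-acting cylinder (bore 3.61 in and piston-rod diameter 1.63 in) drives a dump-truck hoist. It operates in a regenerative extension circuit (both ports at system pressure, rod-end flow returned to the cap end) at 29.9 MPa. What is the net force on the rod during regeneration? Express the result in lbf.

F ≈ 9050 lbf

With equal pressure on both faces, forces on the annular region cancel; the net push is pressure × rod cross-section.
Rod cross-section A_rod = π/4 × (1.63 in)² = 2.087 in^2
F = P × A_rod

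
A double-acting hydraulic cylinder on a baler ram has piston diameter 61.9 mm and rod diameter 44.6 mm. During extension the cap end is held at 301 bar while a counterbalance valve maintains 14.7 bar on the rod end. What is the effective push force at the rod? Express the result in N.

F ≈ 88500 N

Cap-side area A_cap = π/4 × (61.9 mm)² = 3009 mm^2
Rod-side annular area A_ann = π/4 × (61.9² − 44.6²) = 1447 mm^2
Net thrust = P_cap·A_cap − P_rod·A_ann = 90580 N − 2127 N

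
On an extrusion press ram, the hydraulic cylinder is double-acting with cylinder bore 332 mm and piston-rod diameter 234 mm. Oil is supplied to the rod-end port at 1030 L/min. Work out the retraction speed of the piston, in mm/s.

Rod-side annular area A_ann = π/4 × (332² − 234²) = 43560 mm^2
Flow into the rod-end port fills the annular volume.
v = Q / A

v ≈ 394 mm/s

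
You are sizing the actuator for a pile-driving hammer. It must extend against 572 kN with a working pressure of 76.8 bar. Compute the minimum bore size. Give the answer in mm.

D ≈ 308 mm

Extension force acts on the full piston face: F = P × (π/4)D².
D = √(4F / (πP)) = √(4 × 572 kN / (π × 76.8 bar))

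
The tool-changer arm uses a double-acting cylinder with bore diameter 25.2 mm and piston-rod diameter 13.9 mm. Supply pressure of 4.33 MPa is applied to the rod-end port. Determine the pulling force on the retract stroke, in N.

Rod-side annular area A_ann = π/4 × (25.2² − 13.9²) = 347.0 mm^2
On retraction the pressure acts on the annular area (bore minus rod).
F = P × A_ann

F ≈ 1500 N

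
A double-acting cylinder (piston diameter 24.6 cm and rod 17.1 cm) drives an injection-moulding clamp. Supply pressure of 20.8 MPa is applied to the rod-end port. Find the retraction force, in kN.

Rod-side annular area A_ann = π/4 × (24.6² − 17.1²) = 245.6 cm^2
On retraction the pressure acts on the annular area (bore minus rod).
F = P × A_ann

F ≈ 511 kN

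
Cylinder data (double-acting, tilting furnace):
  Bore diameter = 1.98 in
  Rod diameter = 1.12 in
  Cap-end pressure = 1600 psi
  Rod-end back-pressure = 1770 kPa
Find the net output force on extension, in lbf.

Cap-side area A_cap = π/4 × (1.98 in)² = 3.079 in^2
Rod-side annular area A_ann = π/4 × (1.98² − 1.12²) = 2.094 in^2
Net thrust = P_cap·A_cap − P_rod·A_ann = 4927 lbf − 537.5 lbf

F ≈ 4390 lbf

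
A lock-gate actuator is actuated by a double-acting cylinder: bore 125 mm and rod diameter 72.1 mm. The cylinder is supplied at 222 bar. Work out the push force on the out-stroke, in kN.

F ≈ 272 kN

Cap-side area A_cap = π/4 × (125 mm)² = 12270 mm^2
F = P × A_cap = 222 bar × A_cap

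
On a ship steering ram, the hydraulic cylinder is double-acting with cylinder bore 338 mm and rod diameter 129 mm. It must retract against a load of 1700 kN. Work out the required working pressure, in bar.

Rod-side annular area A_ann = π/4 × (338² − 129²) = 76660 mm^2
Retraction: pressure acts on the annular area.
P = F / A = 1700 kN / A

P ≈ 222 bar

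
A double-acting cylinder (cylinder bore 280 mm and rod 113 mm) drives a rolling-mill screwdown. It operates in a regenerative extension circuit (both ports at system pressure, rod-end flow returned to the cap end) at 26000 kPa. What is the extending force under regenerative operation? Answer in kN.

F ≈ 261 kN

With equal pressure on both faces, forces on the annular region cancel; the net push is pressure × rod cross-section.
Rod cross-section A_rod = π/4 × (113 mm)² = 10030 mm^2
F = P × A_rod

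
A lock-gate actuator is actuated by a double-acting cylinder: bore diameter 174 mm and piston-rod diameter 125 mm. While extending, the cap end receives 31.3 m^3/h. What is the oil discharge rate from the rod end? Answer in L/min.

Q_out ≈ 252 L/min

Cap-side area A_cap = π/4 × (174 mm)² = 23780 mm^2
Rod-side annular area A_ann = π/4 × (174² − 125²) = 11510 mm^2
Piston speed v = Q_in/A_cap; rod-end outflow Q_out = v × A_ann = Q_in × A_ann/A_cap.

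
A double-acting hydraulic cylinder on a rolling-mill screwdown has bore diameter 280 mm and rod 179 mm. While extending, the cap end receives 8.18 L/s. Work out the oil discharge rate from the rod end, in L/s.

Q_out ≈ 4.84 L/s

Cap-side area A_cap = π/4 × (280 mm)² = 61580 mm^2
Rod-side annular area A_ann = π/4 × (280² − 179²) = 36410 mm^2
Piston speed v = Q_in/A_cap; rod-end outflow Q_out = v × A_ann = Q_in × A_ann/A_cap.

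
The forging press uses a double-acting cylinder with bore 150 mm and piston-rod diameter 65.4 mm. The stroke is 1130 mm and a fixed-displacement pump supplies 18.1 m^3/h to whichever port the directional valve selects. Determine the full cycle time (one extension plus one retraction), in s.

t ≈ 7.19 s

Cap-side area A_cap = π/4 × (150 mm)² = 17670 mm^2
Rod-side annular area A_ann = π/4 × (150² − 65.4²) = 14310 mm^2
t_ext = A_cap·L/Q = 3.972 s
t_ret = A_ann·L/Q = 3.217 s
t_cycle = t_ext + t_ret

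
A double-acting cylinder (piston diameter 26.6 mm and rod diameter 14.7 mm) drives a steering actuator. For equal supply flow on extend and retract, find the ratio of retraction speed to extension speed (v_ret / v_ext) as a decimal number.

Cap-side area A_cap = π/4 × (26.6 mm)² = 555.7 mm^2
Rod-side annular area A_ann = π/4 × (26.6² − 14.7²) = 386.0 mm^2
For equal Q, v ∝ 1/A, so v_ret/v_ext = A_cap/A_ann.

v_ret/v_ext ≈ 1.44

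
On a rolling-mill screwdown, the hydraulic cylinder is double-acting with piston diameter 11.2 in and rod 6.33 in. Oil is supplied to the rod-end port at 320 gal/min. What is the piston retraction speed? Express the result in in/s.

v ≈ 18.4 in/s

Rod-side annular area A_ann = π/4 × (11.2² − 6.33²) = 67.05 in^2
Flow into the rod-end port fills the annular volume.
v = Q / A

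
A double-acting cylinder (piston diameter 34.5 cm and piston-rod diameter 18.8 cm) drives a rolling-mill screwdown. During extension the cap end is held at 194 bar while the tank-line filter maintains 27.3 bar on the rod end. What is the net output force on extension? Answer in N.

Cap-side area A_cap = π/4 × (34.5 cm)² = 934.8 cm^2
Rod-side annular area A_ann = π/4 × (34.5² − 18.8²) = 657.2 cm^2
Net thrust = P_cap·A_cap − P_rod·A_ann = 1.814e6 N − 1.794e5 N

F ≈ 1.63e6 N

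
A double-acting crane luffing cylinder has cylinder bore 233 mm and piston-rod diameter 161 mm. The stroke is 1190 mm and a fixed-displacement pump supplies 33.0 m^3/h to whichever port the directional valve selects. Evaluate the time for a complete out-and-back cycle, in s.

Cap-side area A_cap = π/4 × (233 mm)² = 42640 mm^2
Rod-side annular area A_ann = π/4 × (233² − 161²) = 22280 mm^2
t_ext = A_cap·L/Q = 5.535 s
t_ret = A_ann·L/Q = 2.892 s
t_cycle = t_ext + t_ret

t ≈ 8.43 s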